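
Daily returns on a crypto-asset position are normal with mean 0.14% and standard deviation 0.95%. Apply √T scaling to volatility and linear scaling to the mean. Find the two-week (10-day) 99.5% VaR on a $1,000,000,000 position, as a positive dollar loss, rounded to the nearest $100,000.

At 99.5%, z = 2.576.
σ_{10d} = 0.95% × √10 = 3.004%; μ_{10d} = 10 × 0.14% = 1.400%.
VaR = −(1.400%) + 2.576 × 3.004% = 6.338%.
On $1,000,000,000: 0.06338 × $1,000,000,000 = $63,380,000.

$63,400,000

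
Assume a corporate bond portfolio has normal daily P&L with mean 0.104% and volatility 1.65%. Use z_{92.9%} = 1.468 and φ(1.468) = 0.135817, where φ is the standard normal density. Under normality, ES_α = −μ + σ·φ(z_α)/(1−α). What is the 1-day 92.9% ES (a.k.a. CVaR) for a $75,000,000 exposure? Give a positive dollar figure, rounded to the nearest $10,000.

$2,290,000

Tail multiplier: φ(z)/(1−α) = 0.135817 / 0.071 = 1.913.
ES = −(0.104%) + 1.65% × 1.913 = 3.052%.
On $75,000,000: 0.03052 × $75,000,000 = $2,289,000.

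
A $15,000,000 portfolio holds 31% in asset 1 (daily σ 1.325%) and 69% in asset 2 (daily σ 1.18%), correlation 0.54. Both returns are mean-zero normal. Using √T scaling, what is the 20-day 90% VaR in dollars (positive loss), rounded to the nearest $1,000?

$939,000

σ_p = √(0.31²·1.325² + 0.69²·1.18² + 2·0.54·0.31·0.69·1.325·1.18) = 1.092%.
σ_{20d} = 1.092% × √20 = 4.884%.
z(90%) = 1.282.
VaR = 1.282 × 4.884% = 6.261%; on $15,000,000 that is $939,150.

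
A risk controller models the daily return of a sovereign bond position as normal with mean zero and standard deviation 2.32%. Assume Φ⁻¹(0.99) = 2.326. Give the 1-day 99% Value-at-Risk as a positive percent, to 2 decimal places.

VaR = z·σ = 2.326 × 2.32% = 5.396%.

5.40%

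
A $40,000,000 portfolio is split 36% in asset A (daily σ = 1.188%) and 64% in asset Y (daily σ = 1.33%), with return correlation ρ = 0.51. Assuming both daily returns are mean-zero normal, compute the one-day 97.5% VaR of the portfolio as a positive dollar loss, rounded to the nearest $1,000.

σ_p² = 0.36²·1.188² + 0.64²·1.33² + 2·0.51·0.36·0.64·1.188·1.33 = 1.2788 (%²).
σ_p = √1.2788 = 1.131%.
At 97.5%, z = 1.960.
VaR = 1.960 × 1.131% = 2.217%; on $40,000,000 that is $886,800.

$887,000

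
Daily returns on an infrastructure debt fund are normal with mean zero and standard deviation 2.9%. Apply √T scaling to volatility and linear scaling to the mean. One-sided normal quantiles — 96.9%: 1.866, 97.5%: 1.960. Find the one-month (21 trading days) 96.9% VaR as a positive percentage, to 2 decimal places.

24.80%

σ_{21d} = 2.9% × √21 = 13.289%.
VaR = 1.866 × 13.289% = 24.797%.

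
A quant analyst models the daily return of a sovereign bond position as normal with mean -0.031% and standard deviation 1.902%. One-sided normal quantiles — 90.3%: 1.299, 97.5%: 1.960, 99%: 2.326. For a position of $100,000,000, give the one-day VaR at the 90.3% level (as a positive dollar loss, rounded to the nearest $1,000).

$2,502,000

VaR = −μ + z·σ = −(-0.031%) + 1.299 × 1.902% = 2.502%.
On $100,000,000: 0.02502 × $100,000,000 = $2,502,000.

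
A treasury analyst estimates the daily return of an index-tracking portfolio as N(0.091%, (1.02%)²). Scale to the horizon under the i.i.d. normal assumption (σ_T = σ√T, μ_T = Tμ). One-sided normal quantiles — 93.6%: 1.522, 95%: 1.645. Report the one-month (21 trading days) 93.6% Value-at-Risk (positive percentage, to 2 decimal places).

5.20%

σ_{21d} = 1.02% × √21 = 4.674%; μ_{21d} = 21 × 0.091% = 1.911%.
VaR = −(1.911%) + 1.522 × 4.674% = 5.203%.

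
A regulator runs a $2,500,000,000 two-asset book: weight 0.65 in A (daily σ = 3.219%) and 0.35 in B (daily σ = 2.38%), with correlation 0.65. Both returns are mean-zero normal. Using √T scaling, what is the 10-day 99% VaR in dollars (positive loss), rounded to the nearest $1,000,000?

$498,000,000

σ_p = √(0.65²·3.219² + 0.35²·2.38² + 2·0.65·0.65·0.35·3.219·2.38) = 2.709%.
σ_{10d} = 2.709% × √10 = 8.567%.
z(99%) = 2.326.
VaR = 2.326 × 8.567% = 19.927%; on $2,500,000,000 that is $498,175,000.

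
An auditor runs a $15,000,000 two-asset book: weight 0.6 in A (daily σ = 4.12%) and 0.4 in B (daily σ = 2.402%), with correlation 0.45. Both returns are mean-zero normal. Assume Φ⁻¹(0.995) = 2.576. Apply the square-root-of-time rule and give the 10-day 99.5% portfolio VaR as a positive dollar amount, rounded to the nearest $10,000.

σ_p = √(0.6²·4.12² + 0.4²·2.402² + 2·0.45·0.6·0.4·4.12·2.402) = 3.028%.
σ_{10d} = 3.028% × √10 = 9.575%.
VaR = 2.576 × 9.575% = 24.665%; on $15,000,000 that is $3,699,750.

$3,700,000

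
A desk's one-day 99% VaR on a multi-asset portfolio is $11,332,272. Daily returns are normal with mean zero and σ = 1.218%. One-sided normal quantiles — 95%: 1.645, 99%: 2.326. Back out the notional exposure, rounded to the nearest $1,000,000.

$400,000,000

VaR as a fraction of value: z·σ = 2.326 × 1.218% = 2.83307%.
Position = $11,332,272 / 0.0283307 = $400,000,000.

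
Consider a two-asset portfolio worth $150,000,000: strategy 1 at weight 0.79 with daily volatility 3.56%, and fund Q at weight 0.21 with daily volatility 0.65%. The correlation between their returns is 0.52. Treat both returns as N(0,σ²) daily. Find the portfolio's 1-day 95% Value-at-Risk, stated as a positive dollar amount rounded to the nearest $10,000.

$7,120,000

σ_p² = 0.79²·3.56² + 0.21²·0.65² + 2·0.52·0.79·0.21·3.56·0.65 = 8.3275 (%²).
σ_p = √8.3275 = 2.886%.
At 95%, z = 1.645.
VaR = 1.645 × 2.886% = 4.747%; on $150,000,000 that is $7,120,500.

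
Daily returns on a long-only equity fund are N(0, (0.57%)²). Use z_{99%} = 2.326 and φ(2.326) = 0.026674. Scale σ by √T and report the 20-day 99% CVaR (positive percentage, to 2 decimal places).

6.80%

σ_{20d} = 0.57% × √20 = 2.549%.
ES multiplier = φ(z)/(1−α) = 0.026674/0.01 = 2.667.
ES = 2.549% × 2.667 = 6.798%.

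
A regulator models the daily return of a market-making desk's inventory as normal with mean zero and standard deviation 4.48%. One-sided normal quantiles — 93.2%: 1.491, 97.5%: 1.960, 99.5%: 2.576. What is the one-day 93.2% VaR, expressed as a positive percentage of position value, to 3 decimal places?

VaR = z·σ = 1.491 × 4.48% = 6.680%.

6.680%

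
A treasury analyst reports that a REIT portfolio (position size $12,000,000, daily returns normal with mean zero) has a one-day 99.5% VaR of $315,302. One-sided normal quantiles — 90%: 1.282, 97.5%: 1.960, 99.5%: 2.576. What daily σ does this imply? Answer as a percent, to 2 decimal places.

VaR as a fraction: $315,302 / $12,000,000 = 2.628%.
σ = VaR / z = 2.628% / 2.576 = 1.020%.

1.02%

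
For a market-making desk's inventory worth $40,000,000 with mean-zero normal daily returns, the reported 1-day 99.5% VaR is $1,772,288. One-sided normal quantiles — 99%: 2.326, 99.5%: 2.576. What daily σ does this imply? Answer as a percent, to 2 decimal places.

VaR as a fraction: $1,772,288 / $40,000,000 = 4.431%.
σ = VaR / z = 4.431% / 2.576 = 1.720%.

1.72%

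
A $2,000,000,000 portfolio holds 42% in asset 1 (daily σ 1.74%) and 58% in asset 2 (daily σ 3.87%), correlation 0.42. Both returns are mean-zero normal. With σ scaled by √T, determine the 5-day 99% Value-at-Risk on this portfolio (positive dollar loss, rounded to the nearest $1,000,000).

$274,000,000

σ_p = √(0.42²·1.74² + 0.58²·3.87² + 2·0.42·0.42·0.58·1.74·3.87) = 2.636%.
σ_{5d} = 2.636% × √5 = 5.894%.
z(99%) = 2.326.
VaR = 2.326 × 5.894% = 13.709%; on $2,000,000,000 that is $274,180,000.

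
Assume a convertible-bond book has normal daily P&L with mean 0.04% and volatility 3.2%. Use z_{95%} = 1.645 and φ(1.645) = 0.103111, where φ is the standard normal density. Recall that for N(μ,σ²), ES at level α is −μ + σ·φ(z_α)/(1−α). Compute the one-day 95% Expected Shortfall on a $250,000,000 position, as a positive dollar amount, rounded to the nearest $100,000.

Tail multiplier: φ(z)/(1−α) = 0.103111 / 0.05 = 2.062.
ES = −(0.04%) + 3.2% × 2.062 = 6.558%.
On $250,000,000: 0.06558 × $250,000,000 = $16,395,000.

$16,400,000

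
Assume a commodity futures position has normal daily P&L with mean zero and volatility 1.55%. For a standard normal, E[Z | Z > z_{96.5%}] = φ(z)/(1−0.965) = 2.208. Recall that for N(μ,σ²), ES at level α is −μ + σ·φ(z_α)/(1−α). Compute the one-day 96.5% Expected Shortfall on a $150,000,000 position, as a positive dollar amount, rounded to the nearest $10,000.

ES = 1.55% × 2.208 = 3.422%.
On $150,000,000: 0.03422 × $150,000,000 = $5,133,000.

$5,130,000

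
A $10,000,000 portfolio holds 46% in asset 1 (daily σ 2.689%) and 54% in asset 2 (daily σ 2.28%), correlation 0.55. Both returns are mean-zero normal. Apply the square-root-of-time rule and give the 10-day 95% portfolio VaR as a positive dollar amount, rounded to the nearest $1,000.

$1,130,000

σ_p = √(0.46²·2.689² + 0.54²·2.28² + 2·0.55·0.46·0.54·2.689·2.28) = 2.173%.
σ_{10d} = 2.173% × √10 = 6.872%.
z(95%) = 1.645.
VaR = 1.645 × 6.872% = 11.304%; on $10,000,000 that is $1,130,400.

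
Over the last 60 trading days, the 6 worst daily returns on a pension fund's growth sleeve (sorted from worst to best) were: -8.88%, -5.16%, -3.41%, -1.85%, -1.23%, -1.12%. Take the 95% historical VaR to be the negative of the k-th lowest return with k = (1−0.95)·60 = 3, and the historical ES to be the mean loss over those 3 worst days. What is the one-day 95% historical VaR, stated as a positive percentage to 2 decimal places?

3.41%

k = 3; the 3rd lowest return is -3.41%, so VaR = 3.41%.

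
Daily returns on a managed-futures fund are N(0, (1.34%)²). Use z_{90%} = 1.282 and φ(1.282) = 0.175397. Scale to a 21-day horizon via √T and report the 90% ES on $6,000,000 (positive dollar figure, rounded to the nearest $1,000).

σ_{21d} = 1.34% × √21 = 6.141%.
ES multiplier = φ(z)/(1−α) = 0.175397/0.1 = 1.754.
ES = 6.141% × 1.754 = 10.771%; on $6,000,000: $646,260.

$646,000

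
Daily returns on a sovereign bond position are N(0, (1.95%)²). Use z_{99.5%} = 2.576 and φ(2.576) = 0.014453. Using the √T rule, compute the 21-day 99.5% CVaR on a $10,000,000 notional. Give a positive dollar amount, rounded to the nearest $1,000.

σ_{21d} = 1.95% × √21 = 8.936%.
ES multiplier = φ(z)/(1−α) = 0.014453/0.005 = 2.891.
ES = 8.936% × 2.891 = 25.834%; on $10,000,000: $2,583,400.

$2,583,000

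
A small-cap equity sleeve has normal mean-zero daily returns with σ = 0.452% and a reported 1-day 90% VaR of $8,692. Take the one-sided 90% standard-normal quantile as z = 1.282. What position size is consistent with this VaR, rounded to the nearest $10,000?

VaR as a fraction of value: z·σ = 1.282 × 0.452% = 0.579464%.
Position = $8,692 / 0.00579464 = $1,500,007.

$1,500,000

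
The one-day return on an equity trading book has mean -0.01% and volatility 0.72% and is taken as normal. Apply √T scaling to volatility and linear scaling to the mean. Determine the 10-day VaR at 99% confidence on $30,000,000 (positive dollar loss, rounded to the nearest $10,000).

$1,620,000

At 99%, z = 2.326.
σ_{10d} = 0.72% × √10 = 2.277%; μ_{10d} = 10 × -0.01% = -0.100%.
VaR = −(-0.100%) + 2.326 × 2.277% = 5.396%.
On $30,000,000: 0.05396 × $30,000,000 = $1,618,800.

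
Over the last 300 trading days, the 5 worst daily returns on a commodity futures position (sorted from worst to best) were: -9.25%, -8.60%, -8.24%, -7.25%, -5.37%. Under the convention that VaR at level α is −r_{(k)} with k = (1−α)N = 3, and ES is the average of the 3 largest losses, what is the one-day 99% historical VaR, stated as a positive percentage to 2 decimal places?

k = 3; the 3rd lowest return is -8.24%, so VaR = 8.24%.

8.24%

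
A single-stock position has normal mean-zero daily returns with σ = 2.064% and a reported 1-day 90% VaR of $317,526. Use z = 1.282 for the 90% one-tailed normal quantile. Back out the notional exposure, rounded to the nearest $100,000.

VaR as a fraction of value: z·σ = 1.282 × 2.064% = 2.64605%.
Position = $317,526 / 0.0264605 = $12,000,009.

$12,000,000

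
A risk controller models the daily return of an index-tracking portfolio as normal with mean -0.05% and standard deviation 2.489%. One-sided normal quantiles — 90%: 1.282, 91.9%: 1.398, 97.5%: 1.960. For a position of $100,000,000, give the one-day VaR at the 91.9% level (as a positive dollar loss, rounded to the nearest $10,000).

VaR = −μ + z·σ = −(-0.05%) + 1.398 × 2.489% = 3.530%.
On $100,000,000: 0.03530 × $100,000,000 = $3,530,000.

$3,530,000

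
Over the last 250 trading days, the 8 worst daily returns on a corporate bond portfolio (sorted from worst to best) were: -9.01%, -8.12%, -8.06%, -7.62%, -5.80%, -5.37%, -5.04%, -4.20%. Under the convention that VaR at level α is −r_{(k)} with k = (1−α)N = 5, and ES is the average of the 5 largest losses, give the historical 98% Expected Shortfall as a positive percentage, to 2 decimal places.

7.72%

The 5 worst returns sum to -38.61%.
ES = −(-38.61%) / 5 = 7.722% ≈ 7.72%.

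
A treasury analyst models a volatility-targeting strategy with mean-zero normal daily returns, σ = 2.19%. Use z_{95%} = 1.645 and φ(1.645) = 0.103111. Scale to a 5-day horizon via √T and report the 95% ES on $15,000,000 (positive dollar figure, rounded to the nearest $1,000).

$1,515,000

σ_{5d} = 2.19% × √5 = 4.897%.
ES multiplier = φ(z)/(1−α) = 0.103111/0.05 = 2.062.
ES = 4.897% × 2.062 = 10.098%; on $15,000,000: $1,514,700.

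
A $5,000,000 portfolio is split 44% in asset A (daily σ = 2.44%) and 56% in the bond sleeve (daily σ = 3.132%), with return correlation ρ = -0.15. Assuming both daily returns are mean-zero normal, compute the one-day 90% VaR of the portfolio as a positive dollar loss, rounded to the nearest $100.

σ_p² = 0.44²·2.44² + 0.56²·3.132² + 2·-0.15·0.44·0.56·2.44·3.132 = 3.6639 (%²).
σ_p = √3.6639 = 1.914%.
At 90%, z = 1.282.
VaR = 1.282 × 1.914% = 2.454%; on $5,000,000 that is $122,700.

$122,700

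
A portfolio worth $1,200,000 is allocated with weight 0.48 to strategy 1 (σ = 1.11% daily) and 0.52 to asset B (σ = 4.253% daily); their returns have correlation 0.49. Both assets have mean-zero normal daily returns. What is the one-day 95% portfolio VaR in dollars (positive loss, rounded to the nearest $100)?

$49,700

σ_p² = 0.48²·1.11² + 0.52²·4.253² + 2·0.49·0.48·0.52·1.11·4.253 = 6.3296 (%²).
σ_p = √6.3296 = 2.516%.
At 95%, z = 1.645.
VaR = 1.645 × 2.516% = 4.139%; on $1,200,000 that is $49,668.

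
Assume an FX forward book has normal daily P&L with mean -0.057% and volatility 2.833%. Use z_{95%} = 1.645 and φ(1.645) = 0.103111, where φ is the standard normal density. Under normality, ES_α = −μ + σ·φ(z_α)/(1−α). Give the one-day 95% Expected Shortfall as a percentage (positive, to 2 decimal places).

Tail multiplier: φ(z)/(1−α) = 0.103111 / 0.05 = 2.062.
ES = −(-0.057%) + 2.833% × 2.062 = 5.899%.

5.90%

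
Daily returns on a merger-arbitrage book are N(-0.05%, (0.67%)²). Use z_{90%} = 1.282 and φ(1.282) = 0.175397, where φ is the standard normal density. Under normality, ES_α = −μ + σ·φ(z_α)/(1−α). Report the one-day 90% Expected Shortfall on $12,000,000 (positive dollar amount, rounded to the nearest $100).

Tail multiplier: φ(z)/(1−α) = 0.175397 / 0.1 = 1.754.
ES = −(-0.05%) + 0.67% × 1.754 = 1.225%.
On $12,000,000: 0.01225 × $12,000,000 = $147,000.

$147,000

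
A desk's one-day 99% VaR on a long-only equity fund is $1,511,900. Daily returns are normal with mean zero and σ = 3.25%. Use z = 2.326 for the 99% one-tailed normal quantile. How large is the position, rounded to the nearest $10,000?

$20,000,000

VaR as a fraction of value: z·σ = 2.326 × 3.25% = 7.5595%.
Position = $1,511,900 / 0.075595 = $20,000,000.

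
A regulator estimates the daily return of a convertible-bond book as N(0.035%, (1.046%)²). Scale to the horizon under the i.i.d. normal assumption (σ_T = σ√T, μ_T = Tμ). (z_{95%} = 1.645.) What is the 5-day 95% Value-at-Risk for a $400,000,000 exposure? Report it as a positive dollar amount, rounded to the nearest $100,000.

$14,700,000

σ_{5d} = 1.046% × √5 = 2.339%; μ_{5d} = 5 × 0.035% = 0.175%.
VaR = −(0.175%) + 1.645 × 2.339% = 3.673%.
On $400,000,000: 0.03673 × $400,000,000 = $14,692,000.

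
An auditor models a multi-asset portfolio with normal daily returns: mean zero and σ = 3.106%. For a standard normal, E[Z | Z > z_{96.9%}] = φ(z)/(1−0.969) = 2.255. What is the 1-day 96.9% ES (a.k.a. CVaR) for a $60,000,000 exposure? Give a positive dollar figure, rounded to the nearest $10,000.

$4,200,000

ES = 3.106% × 2.255 = 7.004%.
On $60,000,000: 0.07004 × $60,000,000 = $4,202,400.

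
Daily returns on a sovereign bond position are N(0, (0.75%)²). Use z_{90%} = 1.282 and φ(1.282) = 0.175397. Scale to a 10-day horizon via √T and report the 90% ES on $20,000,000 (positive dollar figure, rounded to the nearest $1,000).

σ_{10d} = 0.75% × √10 = 2.372%.
ES multiplier = φ(z)/(1−α) = 0.175397/0.1 = 1.754.
ES = 2.372% × 1.754 = 4.160%; on $20,000,000: $832,000.

$832,000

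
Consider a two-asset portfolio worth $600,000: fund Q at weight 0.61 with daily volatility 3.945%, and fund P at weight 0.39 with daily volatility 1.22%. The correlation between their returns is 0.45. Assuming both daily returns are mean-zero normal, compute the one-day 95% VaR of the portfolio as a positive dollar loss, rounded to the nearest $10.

$26,200

σ_p² = 0.61²·3.945² + 0.39²·1.22² + 2·0.45·0.61·0.39·3.945·1.22 = 7.0479 (%²).
σ_p = √7.0479 = 2.655%.
At 95%, z = 1.645.
VaR = 1.645 × 2.655% = 4.367%; on $600,000 that is $26,202.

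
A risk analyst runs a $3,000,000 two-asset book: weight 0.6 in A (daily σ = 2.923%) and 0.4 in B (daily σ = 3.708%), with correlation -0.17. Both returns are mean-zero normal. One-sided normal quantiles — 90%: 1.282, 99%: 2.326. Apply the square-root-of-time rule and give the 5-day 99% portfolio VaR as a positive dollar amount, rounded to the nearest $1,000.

σ_p = √(0.6²·2.923² + 0.4²·3.708² + 2·-0.17·0.6·0.4·2.923·3.708) = 2.096%.
σ_{5d} = 2.096% × √5 = 4.687%.
VaR = 2.326 × 4.687% = 10.902%; on $3,000,000 that is $327,060.

$327,000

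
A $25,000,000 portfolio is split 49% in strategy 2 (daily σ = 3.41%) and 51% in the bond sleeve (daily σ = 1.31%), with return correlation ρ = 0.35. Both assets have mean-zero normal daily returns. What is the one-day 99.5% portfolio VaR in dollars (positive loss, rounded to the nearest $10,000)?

σ_p² = 0.49²·3.41² + 0.51²·1.31² + 2·0.35·0.49·0.51·3.41·1.31 = 4.0197 (%²).
σ_p = √4.0197 = 2.005%.
At 99.5%, z = 2.576.
VaR = 2.576 × 2.005% = 5.165%; on $25,000,000 that is $1,291,250.

$1,290,000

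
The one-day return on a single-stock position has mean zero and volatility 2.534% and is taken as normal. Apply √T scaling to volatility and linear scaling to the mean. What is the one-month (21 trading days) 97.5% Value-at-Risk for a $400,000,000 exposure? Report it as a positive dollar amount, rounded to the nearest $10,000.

At 97.5%, z = 1.960.
σ_{21d} = 2.534% × √21 = 11.612%.
VaR = 1.960 × 11.612% = 22.760%.
On $400,000,000: 0.22760 × $400,000,000 = $91,040,000.

$91,040,000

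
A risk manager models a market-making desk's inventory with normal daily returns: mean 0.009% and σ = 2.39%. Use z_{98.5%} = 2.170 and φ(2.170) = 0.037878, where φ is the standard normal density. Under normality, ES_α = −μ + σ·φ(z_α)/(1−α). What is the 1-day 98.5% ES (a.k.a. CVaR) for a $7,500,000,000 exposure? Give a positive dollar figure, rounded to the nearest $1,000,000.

Tail multiplier: φ(z)/(1−α) = 0.037878 / 0.015 = 2.525.
ES = −(0.009%) + 2.39% × 2.525 = 6.026%.
On $7,500,000,000: 0.06026 × $7,500,000,000 = $451,950,000.

$452,000,000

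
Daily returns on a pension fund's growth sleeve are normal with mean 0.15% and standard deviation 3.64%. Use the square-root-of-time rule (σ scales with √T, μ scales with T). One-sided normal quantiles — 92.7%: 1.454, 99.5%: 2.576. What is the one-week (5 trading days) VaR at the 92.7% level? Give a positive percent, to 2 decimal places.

σ_{5d} = 3.64% × √5 = 8.139%; μ_{5d} = 5 × 0.15% = 0.750%.
VaR = −(0.750%) + 1.454 × 8.139% = 11.084%.

11.08%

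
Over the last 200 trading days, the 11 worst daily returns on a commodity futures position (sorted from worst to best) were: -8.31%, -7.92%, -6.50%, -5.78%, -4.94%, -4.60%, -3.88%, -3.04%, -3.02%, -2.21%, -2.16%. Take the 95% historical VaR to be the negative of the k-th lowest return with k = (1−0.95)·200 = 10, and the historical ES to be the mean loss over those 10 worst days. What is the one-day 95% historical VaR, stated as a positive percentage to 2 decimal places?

2.21%

k = 10; the 10th lowest return is -2.21%, so VaR = 2.21%.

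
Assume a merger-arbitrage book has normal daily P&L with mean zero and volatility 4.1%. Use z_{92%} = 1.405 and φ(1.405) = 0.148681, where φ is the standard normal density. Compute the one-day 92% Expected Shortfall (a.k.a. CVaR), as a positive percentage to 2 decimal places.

7.62%

Tail multiplier: φ(z)/(1−α) = 0.148681 / 0.08 = 1.859.
ES = 4.1% × 1.859 = 7.622%.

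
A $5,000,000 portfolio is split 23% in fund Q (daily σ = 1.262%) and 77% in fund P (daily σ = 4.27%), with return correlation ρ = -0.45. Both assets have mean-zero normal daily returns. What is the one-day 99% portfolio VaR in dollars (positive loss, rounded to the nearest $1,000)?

σ_p² = 0.23²·1.262² + 0.77²·4.27² + 2·-0.45·0.23·0.77·1.262·4.27 = 10.0356 (%²).
σ_p = √10.0356 = 3.168%.
At 99%, z = 2.326.
VaR = 2.326 × 3.168% = 7.369%; on $5,000,000 that is $368,450.

$368,000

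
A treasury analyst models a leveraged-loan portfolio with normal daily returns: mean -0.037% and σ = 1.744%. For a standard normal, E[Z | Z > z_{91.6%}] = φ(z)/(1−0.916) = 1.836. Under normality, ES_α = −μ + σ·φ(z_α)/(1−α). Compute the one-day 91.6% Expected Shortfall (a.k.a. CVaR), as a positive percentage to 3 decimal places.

3.239%

ES = −(-0.037%) + 1.744% × 1.836 = 3.239%.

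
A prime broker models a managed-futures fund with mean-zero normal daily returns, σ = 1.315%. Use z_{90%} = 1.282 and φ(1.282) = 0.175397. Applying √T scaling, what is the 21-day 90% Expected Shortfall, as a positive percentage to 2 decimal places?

σ_{21d} = 1.315% × √21 = 6.026%.
ES multiplier = φ(z)/(1−α) = 0.175397/0.1 = 1.754.
ES = 6.026% × 1.754 = 10.570%.

10.57%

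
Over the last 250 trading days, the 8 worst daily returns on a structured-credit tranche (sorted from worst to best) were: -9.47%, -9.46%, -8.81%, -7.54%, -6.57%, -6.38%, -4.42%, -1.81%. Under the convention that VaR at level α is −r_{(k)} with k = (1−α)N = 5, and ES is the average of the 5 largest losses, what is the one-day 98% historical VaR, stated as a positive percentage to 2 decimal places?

6.57%

k = 5; the 5th lowest return is -6.57%, so VaR = 6.57%.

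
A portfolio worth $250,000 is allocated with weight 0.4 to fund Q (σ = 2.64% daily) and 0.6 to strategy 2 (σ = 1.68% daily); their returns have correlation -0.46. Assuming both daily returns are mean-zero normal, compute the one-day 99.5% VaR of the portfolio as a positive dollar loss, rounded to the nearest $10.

$6,910

σ_p² = 0.4²·2.64² + 0.6²·1.68² + 2·-0.46·0.4·0.6·2.64·1.68 = 1.1519 (%²).
σ_p = √1.1519 = 1.073%.
At 99.5%, z = 2.576.
VaR = 2.576 × 1.073% = 2.764%; on $250,000 that is $6,910.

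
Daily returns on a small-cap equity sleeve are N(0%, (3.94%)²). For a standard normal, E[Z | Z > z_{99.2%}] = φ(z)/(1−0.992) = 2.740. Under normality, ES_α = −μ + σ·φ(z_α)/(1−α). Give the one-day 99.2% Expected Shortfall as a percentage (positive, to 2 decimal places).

ES = 3.94% × 2.740 = 10.796%.

10.80%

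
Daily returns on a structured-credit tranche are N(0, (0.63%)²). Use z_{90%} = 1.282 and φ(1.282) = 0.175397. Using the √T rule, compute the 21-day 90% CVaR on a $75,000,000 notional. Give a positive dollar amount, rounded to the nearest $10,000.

$3,800,000

σ_{21d} = 0.63% × √21 = 2.887%.
ES multiplier = φ(z)/(1−α) = 0.175397/0.1 = 1.754.
ES = 2.887% × 1.754 = 5.064%; on $75,000,000: $3,798,000.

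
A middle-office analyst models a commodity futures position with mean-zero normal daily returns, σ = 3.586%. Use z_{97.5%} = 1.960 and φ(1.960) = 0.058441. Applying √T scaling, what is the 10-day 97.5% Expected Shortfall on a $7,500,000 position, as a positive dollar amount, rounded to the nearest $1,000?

$1,988,000

σ_{10d} = 3.586% × √10 = 11.340%.
ES multiplier = φ(z)/(1−α) = 0.058441/0.025 = 2.338.
ES = 11.340% × 2.338 = 26.513%; on $7,500,000: $1,988,475.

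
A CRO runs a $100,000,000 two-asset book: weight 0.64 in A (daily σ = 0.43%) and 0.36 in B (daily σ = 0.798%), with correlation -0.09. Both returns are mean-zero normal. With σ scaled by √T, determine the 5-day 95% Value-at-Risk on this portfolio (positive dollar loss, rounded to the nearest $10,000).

$1,400,000

σ_p = √(0.64²·0.43² + 0.36²·0.798² + 2·-0.09·0.64·0.36·0.43·0.798) = 0.380%.
σ_{5d} = 0.380% × √5 = 0.850%.
z(95%) = 1.645.
VaR = 1.645 × 0.850% = 1.398%; on $100,000,000 that is $1,398,000.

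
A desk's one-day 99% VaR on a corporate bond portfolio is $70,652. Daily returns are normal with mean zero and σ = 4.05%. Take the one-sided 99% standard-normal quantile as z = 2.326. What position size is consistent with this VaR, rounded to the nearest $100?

$750,000

VaR as a fraction of value: z·σ = 2.326 × 4.05% = 9.4203%.
Position = $70,652 / 0.094203 = $749,997.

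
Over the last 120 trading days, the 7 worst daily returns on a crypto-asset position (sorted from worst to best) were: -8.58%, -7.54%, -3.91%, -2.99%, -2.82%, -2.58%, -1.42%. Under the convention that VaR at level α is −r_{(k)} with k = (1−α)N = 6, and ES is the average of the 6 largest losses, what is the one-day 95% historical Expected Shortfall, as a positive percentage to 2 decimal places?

4.74%

The 6 worst returns sum to -28.42%.
ES = −(-28.42%) / 6 = 4.7366…% ≈ 4.74%.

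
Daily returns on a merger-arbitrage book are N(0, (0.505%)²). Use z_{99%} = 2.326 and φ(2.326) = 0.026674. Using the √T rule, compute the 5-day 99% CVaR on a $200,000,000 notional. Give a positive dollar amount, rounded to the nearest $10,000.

$6,020,000

σ_{5d} = 0.505% × √5 = 1.129%.
ES multiplier = φ(z)/(1−α) = 0.026674/0.01 = 2.667.
ES = 1.129% × 2.667 = 3.011%; on $200,000,000: $6,022,000.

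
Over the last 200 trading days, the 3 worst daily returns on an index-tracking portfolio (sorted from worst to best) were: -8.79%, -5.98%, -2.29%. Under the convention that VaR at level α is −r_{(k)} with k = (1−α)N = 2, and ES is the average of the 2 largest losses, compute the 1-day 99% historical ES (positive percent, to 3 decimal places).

7.385%

The 2 worst returns sum to -14.77%.
ES = −(-14.77%) / 2 = 7.385%.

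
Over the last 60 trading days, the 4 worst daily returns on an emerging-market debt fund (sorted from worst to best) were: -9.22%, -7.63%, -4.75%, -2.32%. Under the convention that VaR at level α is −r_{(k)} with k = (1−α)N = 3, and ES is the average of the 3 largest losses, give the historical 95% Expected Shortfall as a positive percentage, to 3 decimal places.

7.200%

The 3 worst returns sum to -21.60%.
ES = −(-21.60%) / 3 = 7.2% ≈ 7.200%.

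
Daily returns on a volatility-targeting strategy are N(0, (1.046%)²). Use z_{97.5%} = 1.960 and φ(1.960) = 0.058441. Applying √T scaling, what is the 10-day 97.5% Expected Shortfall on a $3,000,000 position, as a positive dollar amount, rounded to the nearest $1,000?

σ_{10d} = 1.046% × √10 = 3.308%.
ES multiplier = φ(z)/(1−α) = 0.058441/0.025 = 2.338.
ES = 3.308% × 2.338 = 7.734%; on $3,000,000: $232,020.

$232,000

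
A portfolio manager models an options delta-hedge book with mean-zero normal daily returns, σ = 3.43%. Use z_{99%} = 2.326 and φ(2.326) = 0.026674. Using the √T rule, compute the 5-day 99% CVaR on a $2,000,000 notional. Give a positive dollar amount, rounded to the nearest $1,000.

$409,000

σ_{5d} = 3.43% × √5 = 7.670%.
ES multiplier = φ(z)/(1−α) = 0.026674/0.01 = 2.667.
ES = 7.670% × 2.667 = 20.456%; on $2,000,000: $409,120.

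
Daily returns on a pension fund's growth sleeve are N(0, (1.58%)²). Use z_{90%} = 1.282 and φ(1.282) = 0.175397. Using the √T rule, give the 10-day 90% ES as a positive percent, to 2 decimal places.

σ_{10d} = 1.58% × √10 = 4.996%.
ES multiplier = φ(z)/(1−α) = 0.175397/0.1 = 1.754.
ES = 4.996% × 1.754 = 8.763%.

8.76%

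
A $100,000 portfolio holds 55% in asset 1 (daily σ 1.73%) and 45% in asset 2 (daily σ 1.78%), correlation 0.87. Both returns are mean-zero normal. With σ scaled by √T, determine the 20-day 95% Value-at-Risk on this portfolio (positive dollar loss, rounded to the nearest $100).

σ_p = √(0.55²·1.73² + 0.45²·1.78² + 2·0.87·0.55·0.45·1.73·1.78) = 1.695%.
σ_{20d} = 1.695% × √20 = 7.580%.
z(95%) = 1.645.
VaR = 1.645 × 7.580% = 12.469%; on $100,000 that is $12,469.

$12,500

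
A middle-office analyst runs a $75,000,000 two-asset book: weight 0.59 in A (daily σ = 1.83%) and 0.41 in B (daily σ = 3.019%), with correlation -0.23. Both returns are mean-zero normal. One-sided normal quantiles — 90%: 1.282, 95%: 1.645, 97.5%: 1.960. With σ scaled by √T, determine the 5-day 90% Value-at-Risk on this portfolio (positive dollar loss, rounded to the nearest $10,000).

$3,100,000

σ_p = √(0.59²·1.83² + 0.41²·3.019² + 2·-0.23·0.59·0.41·1.83·3.019) = 1.443%.
σ_{5d} = 1.443% × √5 = 3.227%.
VaR = 1.282 × 3.227% = 4.137%; on $75,000,000 that is $3,102,750.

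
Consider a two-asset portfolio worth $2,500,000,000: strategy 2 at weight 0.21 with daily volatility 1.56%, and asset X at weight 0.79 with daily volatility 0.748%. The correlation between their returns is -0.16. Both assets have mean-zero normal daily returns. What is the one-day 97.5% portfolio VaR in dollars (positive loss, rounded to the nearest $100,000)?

σ_p² = 0.21²·1.56² + 0.79²·0.748² + 2·-0.16·0.21·0.79·1.56·0.748 = 0.3946 (%²).
σ_p = √0.3946 = 0.628%.
At 97.5%, z = 1.960.
VaR = 1.960 × 0.628% = 1.231%; on $2,500,000,000 that is $30,775,000.

$30,800,000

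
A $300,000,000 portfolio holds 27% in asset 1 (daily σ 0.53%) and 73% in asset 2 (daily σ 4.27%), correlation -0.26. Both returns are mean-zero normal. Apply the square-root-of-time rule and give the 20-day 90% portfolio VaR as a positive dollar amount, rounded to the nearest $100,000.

σ_p = √(0.27²·0.53² + 0.73²·4.27² + 2·-0.26·0.27·0.73·0.53·4.27) = 3.083%.
σ_{20d} = 3.083% × √20 = 13.788%.
z(90%) = 1.282.
VaR = 1.282 × 13.788% = 17.676%; on $300,000,000 that is $53,028,000.

$53,000,000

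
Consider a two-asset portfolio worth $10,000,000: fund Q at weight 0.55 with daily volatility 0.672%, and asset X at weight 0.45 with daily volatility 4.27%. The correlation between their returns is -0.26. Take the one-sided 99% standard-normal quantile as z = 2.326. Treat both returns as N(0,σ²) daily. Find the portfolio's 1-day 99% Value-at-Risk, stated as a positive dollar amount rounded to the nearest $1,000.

$433,000

σ_p² = 0.55²·0.672² + 0.45²·4.27² + 2·-0.26·0.55·0.45·0.672·4.27 = 3.4595 (%²).
σ_p = √3.4595 = 1.860%.
VaR = 2.326 × 1.860% = 4.326%; on $10,000,000 that is $432,600.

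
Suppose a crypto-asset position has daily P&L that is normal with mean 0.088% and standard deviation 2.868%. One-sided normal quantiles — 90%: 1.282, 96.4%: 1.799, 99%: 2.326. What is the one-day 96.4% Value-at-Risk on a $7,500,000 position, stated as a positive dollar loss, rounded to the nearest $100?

VaR = −μ + z·σ = −(0.088%) + 1.799 × 2.868% = 5.072%.
On $7,500,000: 0.05072 × $7,500,000 = $380,400.

$380,400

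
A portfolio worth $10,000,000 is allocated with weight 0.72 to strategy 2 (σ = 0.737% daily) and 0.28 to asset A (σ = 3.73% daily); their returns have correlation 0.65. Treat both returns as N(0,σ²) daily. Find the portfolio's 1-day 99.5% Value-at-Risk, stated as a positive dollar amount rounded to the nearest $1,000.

$373,000

σ_p² = 0.72²·0.737² + 0.28²·3.73² + 2·0.65·0.72·0.28·0.737·3.73 = 2.0928 (%²).
σ_p = √2.0928 = 1.447%.
At 99.5%, z = 2.576.
VaR = 2.576 × 1.447% = 3.727%; on $10,000,000 that is $372,700.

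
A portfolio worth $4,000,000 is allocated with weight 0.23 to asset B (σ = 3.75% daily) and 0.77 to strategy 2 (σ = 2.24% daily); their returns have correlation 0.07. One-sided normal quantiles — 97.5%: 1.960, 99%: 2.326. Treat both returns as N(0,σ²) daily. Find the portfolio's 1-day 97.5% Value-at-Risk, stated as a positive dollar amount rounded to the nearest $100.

σ_p² = 0.23²·3.75² + 0.77²·2.24² + 2·0.07·0.23·0.77·3.75·2.24 = 3.9271 (%²).
σ_p = √3.9271 = 1.982%.
VaR = 1.960 × 1.982% = 3.885%; on $4,000,000 that is $155,400.

$155,400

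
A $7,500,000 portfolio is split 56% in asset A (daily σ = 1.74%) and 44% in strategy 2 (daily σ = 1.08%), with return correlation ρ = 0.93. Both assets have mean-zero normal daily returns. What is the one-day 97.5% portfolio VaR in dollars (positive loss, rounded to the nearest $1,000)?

$210,000

σ_p² = 0.56²·1.74² + 0.44²·1.08² + 2·0.93·0.56·0.44·1.74·1.08 = 2.0365 (%²).
σ_p = √2.0365 = 1.427%.
At 97.5%, z = 1.960.
VaR = 1.960 × 1.427% = 2.797%; on $7,500,000 that is $209,775.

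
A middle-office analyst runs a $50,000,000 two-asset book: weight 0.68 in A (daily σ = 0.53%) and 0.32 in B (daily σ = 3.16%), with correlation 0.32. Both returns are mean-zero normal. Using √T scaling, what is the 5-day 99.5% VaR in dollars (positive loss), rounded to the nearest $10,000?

σ_p = √(0.68²·0.53² + 0.32²·3.16² + 2·0.32·0.68·0.32·0.53·3.16) = 1.177%.
σ_{5d} = 1.177% × √5 = 2.632%.
z(99.5%) = 2.576.
VaR = 2.576 × 2.632% = 6.780%; on $50,000,000 that is $3,390,000.

$3,390,000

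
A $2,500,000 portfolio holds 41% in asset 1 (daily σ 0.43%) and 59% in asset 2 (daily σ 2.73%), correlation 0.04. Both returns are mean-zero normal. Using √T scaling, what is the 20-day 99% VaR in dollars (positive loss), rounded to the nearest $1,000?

σ_p = √(0.41²·0.43² + 0.59²·2.73² + 2·0.04·0.41·0.59·0.43·2.73) = 1.627%.
σ_{20d} = 1.627% × √20 = 7.276%.
z(99%) = 2.326.
VaR = 2.326 × 7.276% = 16.924%; on $2,500,000 that is $423,100.

$423,000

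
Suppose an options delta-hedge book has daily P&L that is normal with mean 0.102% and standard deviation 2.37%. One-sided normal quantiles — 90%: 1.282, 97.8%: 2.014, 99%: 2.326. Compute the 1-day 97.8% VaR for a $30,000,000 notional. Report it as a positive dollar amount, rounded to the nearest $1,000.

$1,401,000

VaR = −μ + z·σ = −(0.102%) + 2.014 × 2.37% = 4.671%.
On $30,000,000: 0.04671 × $30,000,000 = $1,401,300.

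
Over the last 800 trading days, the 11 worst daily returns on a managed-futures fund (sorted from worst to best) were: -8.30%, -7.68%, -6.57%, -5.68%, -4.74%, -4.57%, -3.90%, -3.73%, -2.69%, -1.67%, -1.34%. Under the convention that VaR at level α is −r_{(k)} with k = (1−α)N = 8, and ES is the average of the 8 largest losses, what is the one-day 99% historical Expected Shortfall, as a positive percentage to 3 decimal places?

5.646%

The 8 worst returns sum to -45.17%.
ES = −(-45.17%) / 8 = 5.64625% ≈ 5.646%.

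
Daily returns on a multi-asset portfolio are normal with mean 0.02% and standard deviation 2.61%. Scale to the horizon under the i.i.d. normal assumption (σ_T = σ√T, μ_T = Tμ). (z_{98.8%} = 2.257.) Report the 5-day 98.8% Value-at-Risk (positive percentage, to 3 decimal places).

σ_{5d} = 2.61% × √5 = 5.836%; μ_{5d} = 5 × 0.02% = 0.100%.
VaR = −(0.100%) + 2.257 × 5.836% = 13.072%.

13.072%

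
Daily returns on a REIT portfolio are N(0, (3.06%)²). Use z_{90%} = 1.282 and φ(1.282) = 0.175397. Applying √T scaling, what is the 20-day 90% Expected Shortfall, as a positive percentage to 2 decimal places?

24.00%

σ_{20d} = 3.06% × √20 = 13.685%.
ES multiplier = φ(z)/(1−α) = 0.175397/0.1 = 1.754.
ES = 13.685% × 1.754 = 24.003%.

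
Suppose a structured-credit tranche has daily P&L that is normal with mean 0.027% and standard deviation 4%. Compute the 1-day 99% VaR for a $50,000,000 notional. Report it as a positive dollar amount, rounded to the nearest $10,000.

At 99% one-sided, z = 2.326.
VaR = −μ + z·σ = −(0.027%) + 2.326 × 4% = 9.277%.
On $50,000,000: 0.09277 × $50,000,000 = $4,638,500.

$4,640,000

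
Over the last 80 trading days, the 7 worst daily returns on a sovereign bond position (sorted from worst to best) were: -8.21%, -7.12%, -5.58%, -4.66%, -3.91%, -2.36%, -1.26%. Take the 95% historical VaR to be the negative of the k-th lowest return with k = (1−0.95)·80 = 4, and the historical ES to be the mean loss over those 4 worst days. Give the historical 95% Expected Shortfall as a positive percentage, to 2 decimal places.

The 4 worst returns sum to -25.57%.
ES = −(-25.57%) / 4 = 6.3925% ≈ 6.39%.

6.39%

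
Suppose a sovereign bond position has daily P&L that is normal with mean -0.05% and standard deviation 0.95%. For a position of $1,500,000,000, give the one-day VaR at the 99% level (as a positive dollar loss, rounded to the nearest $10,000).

At 99% one-sided, z = 2.326.
VaR = −μ + z·σ = −(-0.05%) + 2.326 × 0.95% = 2.260%.
On $1,500,000,000: 0.02260 × $1,500,000,000 = $33,900,000.

$33,900,000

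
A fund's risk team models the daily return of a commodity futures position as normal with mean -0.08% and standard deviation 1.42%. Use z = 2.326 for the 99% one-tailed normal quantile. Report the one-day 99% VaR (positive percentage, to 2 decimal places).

VaR = −μ + z·σ = −(-0.08%) + 2.326 × 1.42% = 3.383%.

3.38%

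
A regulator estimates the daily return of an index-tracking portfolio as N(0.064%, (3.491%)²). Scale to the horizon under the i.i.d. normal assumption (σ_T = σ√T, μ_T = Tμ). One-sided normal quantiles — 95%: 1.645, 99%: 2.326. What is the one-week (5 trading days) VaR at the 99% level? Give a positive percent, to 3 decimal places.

17.837%

σ_{5d} = 3.491% × √5 = 7.806%; μ_{5d} = 5 × 0.064% = 0.320%.
VaR = −(0.320%) + 2.326 × 7.806% = 17.837%.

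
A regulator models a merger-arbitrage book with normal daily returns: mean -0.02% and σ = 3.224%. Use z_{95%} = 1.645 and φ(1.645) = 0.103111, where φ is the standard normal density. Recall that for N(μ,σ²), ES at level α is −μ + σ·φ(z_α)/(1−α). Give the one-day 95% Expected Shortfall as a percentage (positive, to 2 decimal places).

6.67%

Tail multiplier: φ(z)/(1−α) = 0.103111 / 0.05 = 2.062.
ES = −(-0.02%) + 3.224% × 2.062 = 6.668%.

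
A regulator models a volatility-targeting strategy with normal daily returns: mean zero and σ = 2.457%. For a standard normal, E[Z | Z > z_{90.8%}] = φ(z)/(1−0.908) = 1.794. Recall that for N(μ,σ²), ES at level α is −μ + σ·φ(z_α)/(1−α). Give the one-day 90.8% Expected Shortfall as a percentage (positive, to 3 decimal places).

4.408%

ES = 2.457% × 1.794 = 4.408%.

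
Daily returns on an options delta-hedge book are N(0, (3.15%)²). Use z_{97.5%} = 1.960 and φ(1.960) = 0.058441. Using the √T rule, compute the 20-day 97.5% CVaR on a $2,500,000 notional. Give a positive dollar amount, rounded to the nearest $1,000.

σ_{20d} = 3.15% × √20 = 14.087%.
ES multiplier = φ(z)/(1−α) = 0.058441/0.025 = 2.338.
ES = 14.087% × 2.338 = 32.935%; on $2,500,000: $823,375.

$823,000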